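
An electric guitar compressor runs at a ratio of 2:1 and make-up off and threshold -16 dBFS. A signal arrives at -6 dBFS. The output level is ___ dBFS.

-11 dBFS

-6 dBFS sits 10 dB over threshold.
The 10 dB excess becomes 5 dB after 2:1 reduction.
So the level is -16 + 5 = -11 dBFS.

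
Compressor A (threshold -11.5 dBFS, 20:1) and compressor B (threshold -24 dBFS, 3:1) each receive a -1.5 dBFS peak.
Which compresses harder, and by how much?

A: overshoot 10 dB → output overshoot 0.5 dB → GR 9.5 dB.
B: overshoot 22.5 dB → output overshoot 7.5 dB → GR 15 dB.
Difference: 5.5 dB in favour of B.

B, by 5.5 dB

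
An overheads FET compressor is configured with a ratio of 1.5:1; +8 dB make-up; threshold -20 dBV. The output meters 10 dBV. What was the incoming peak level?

Before make-up, the level was 10 − 8 = 2 dBV.
That's 22 dB above the -20 dBV threshold.
Before 1.5:1 compression the overshoot was 22 × 1.5 = 33 dB, so input = -20 + 33 = 13 dBV.

13 dBV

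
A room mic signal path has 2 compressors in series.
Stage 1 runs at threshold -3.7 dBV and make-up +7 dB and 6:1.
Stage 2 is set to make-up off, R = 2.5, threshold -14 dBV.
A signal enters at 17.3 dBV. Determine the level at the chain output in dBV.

-5.68 dBV

Stage 1: 21 dB above -3.7 dBV, reduced 6:1 to 3.5 dB above → -0.2 dBV; +7 dB make-up → 6.8 dBV.
Stage 2: overshoot 20.8 dB → 20.8/2.5 = 8.32 dB → -5.68 dBV.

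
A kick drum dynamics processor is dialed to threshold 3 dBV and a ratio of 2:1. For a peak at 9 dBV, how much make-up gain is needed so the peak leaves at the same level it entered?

The peak compresses to 3 + 6/2 = 6 dBV.
To reach 9 dBV requires 9 − 6 = 3 dB of make-up.

3 dB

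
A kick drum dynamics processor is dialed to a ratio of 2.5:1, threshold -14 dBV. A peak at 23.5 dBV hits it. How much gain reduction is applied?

Overshoot = 23.5 − (-14) = 37.5 dB.
A 2.5:1 ratio leaves 15 dB of that excess.
So the signal is attenuated by 37.5 − 15 = 22.5 dB.

22.5 dB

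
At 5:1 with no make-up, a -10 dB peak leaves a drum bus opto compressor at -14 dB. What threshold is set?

Let T be the threshold. Output overshoot = (input overshoot)/R, so -14 − T = (-10 − T)/5.
5·(-14 − T) = -10 − T → 4·T = -70 − (-10) = -60.
T = -60/4 = -15 dB.

-15 dB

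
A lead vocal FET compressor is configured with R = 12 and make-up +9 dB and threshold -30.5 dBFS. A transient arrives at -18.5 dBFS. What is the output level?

-18.5 dBFS sits 12 dB over threshold.
12:1 compression reduces that to 12/12 = 1 dB over.
Output = -30.5 + 1 = -29.5 dBFS; make-up adds 9 dB, giving -20.5 dBFS.

-20.5 dBFS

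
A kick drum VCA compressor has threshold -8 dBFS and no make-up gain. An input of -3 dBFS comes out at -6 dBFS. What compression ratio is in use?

2.5:1

Input overshoot = -3 − (-8) = 5 dB; output overshoot = -6 − (-8) = 2 dB.
Ratio = 5 / 2 = 2.5.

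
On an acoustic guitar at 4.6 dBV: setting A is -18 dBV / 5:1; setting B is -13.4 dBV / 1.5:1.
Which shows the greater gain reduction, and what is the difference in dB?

A, by 12.08 dB

A: 22.6 dB over, compressed to 4.52 dB over, so 18.08 dB of GR.
B: 18 dB over, compressed to 12 dB over, so 6 dB of GR.
A reduces 12.08 dB more.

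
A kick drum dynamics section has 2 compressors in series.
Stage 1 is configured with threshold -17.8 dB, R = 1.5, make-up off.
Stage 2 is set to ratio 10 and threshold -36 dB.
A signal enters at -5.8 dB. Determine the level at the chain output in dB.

Stage 1: overshoot 12 dB → 12/1.5 = 8 dB → -9.8 dB.
Stage 2: -9.8 dB is 26.2 dB over -36 dB; at 10:1 that becomes 2.62 dB over, giving -33.38 dB.

-33.38 dB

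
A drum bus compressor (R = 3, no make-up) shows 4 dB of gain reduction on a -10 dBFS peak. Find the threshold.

-16 dBFS

Input is 6 dB above T (since output overshoot × R = input overshoot: (-14 − T)·3 = -10 − T gives T = -16 dBFS).
Check: -16 + (-10 − (-16))/3 = -16 + 2 = -14 dBFS. ✓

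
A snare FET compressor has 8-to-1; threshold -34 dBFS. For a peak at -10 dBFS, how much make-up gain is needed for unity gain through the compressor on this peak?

Without make-up, output = threshold + overshoot/8 = -34 + 3 = -31 dBFS.
Gap to target: 21 dB.

21 dB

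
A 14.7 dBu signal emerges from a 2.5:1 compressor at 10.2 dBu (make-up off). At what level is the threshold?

Gain reduction = 14.7 − 10.2 = 4.5 dB; output overshoot = GR / (R − 1) = 4.5 / 1.5 = 3 dB.
Threshold = output − output overshoot = 10.2 − 3 = 7.2 dBu.

7.2 dBu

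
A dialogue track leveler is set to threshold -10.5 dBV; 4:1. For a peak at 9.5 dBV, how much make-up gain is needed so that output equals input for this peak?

Without make-up, output = threshold + overshoot/4 = -10.5 + 5 = -5.5 dBV.
Gap to target: 15 dB.

15 dB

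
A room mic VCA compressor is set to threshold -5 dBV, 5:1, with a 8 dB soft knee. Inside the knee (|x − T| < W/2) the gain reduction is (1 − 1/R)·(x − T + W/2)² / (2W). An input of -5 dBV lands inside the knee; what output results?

-5.8 dBV

x − T + W/2 = -5 − (-5) + 4 = 4.
GR = (1 − 1/5) × 4² / 16 = 0.8 × 16 / 16 = 0.8 dB.
Output = -5 − 0.8 = -5.8 dBV.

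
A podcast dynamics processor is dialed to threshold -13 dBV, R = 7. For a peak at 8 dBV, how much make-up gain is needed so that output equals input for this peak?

18 dB

Overshoot 21 dB → 21/7 = 3 dB after compression, so the compressed level is -13 + 3 = -10 dBV.
Make-up = target − compressed = 8 − (-10) = 18 dB.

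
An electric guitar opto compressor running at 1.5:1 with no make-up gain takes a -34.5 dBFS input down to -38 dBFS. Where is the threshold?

Input is 10.5 dB above T (since output overshoot × R = input overshoot: (-38 − T)·1.5 = -34.5 − T gives T = -45 dBFS).
Check: -45 + (-34.5 − (-45))/1.5 = -45 + 7 = -38 dBFS. ✓

-45 dBFS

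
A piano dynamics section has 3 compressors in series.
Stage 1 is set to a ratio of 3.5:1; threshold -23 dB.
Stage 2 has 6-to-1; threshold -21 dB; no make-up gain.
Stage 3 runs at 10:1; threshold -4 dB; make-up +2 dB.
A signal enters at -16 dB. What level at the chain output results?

Stage 1: overshoot 7 dB → 7/3.5 = 2 dB → -21 dB.
Stage 2: below threshold (-21 ≤ -21); passes unchanged; output -21 dB.
Stage 3: -21 dB ≤ -4 dB, so stage 3 doesn't engage; make-up brings it to -19 dB.

-19 dB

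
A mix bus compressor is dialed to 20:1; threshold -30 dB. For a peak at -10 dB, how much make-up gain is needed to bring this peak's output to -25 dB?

The peak compresses to -30 + 20/20 = -29 dB.
To reach -25 dB requires -25 − (-29) = 4 dB of make-up.

4 dB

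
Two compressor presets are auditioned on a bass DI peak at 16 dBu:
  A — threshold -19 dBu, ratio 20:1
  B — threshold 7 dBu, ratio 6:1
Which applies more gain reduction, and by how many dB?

A: GR = 35 − 35/20 = 33.25 dB.
B: GR = 9 − 9/6 = 7.5 dB.
Difference: 25.75 dB in favour of A.

A, by 25.75 dB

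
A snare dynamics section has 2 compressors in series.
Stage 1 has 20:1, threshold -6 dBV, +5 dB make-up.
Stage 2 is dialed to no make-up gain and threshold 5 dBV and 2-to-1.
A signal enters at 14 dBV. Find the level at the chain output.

Stage 1: 20 dB above -6 dBV, reduced 20:1 to 1 dB above → -5 dBV; +5 dB make-up → 0 dBV.
Stage 2: 0 dBV is at or below the 5 dBV threshold — no compression; output 0 dBV.

0 dBV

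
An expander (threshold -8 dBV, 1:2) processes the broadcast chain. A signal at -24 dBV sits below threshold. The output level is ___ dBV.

The input is 16 dB below the -8 dBV threshold.
A 1:2 expander multiplies undershoot by 2: 16 × 2 = 32 dB below threshold.
Output = -8 − 32 = -40 dBV.

-40 dBV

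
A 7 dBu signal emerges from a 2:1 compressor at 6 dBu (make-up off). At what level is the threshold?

5 dBu

Let T be the threshold. Output overshoot = (input overshoot)/R, so 6 − T = (7 − T)/2.
2·(6 − T) = 7 − T → 1·T = 12 − 7 = 5.
T = 5/1 = 5 dBu.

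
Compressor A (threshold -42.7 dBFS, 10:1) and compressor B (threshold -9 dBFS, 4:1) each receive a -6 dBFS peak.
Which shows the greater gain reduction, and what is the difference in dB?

A: GR = 36.7 − 36.7/10 = 33.03 dB.
B: GR = 3 − 3/4 = 2.25 dB.
A applies 30.78 dB more gain reduction.

A, by 30.78 dB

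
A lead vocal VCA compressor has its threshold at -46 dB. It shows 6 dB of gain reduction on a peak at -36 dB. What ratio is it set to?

Input overshoot = -36 − (-46) = 10 dB.
Output overshoot = 10 − 6 = 4 dB.
Ratio = input overshoot / output overshoot = 10 / 4 = 2.5.

2.5:1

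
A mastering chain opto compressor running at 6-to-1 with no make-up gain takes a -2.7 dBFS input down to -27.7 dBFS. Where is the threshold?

Let T be the threshold. Output overshoot = (input overshoot)/R, so -27.7 − T = (-2.7 − T)/6.
6·(-27.7 − T) = -2.7 − T → 5·T = -166.2 − (-2.7) = -163.5.
T = -163.5/5 = -32.7 dBFS.

-32.7 dBFS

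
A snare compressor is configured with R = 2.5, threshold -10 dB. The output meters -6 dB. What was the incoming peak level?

The compressed level sits -6 − (-10) = 4 dB over threshold.
Input overshoot = R × output overshoot = 10 dB → input = -10 + 10 = 0 dB.

0 dB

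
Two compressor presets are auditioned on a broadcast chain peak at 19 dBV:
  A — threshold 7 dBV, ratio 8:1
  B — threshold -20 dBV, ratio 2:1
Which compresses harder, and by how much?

A: 12 dB over, compressed to 1.5 dB over, so 10.5 dB of GR.
B: 39 dB over, compressed to 19.5 dB over, so 19.5 dB of GR.
B reduces 9 dB more.

B, by 9 dB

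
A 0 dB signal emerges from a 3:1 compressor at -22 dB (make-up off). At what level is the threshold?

Input is 33 dB above T (since output overshoot × R = input overshoot: (-22 − T)·3 = 0 − T gives T = -33 dB).
Check: -33 + (0 − (-33))/3 = -33 + 11 = -22 dB. ✓

-33 dB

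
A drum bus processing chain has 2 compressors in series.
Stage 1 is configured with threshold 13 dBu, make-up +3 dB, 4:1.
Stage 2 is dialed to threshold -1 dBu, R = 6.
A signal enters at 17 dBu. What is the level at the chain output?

Stage 1: overshoot 4 dB → 4/4 = 1 dB → 14 dBu; +3 dB make-up → 17 dBu.
Stage 2: 18 dB above -1 dBu, reduced 6:1 to 3 dB above → 2 dBu.

2 dBu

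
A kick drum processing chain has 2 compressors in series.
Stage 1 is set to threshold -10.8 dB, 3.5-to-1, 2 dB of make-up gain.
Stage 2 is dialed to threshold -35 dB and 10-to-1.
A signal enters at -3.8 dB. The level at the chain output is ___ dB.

-32.18 dB

Stage 1: 7 dB above -10.8 dB, reduced 3.5:1 to 2 dB above → -8.8 dB; +2 dB make-up → -6.8 dB.
Stage 2: -6.8 dB is 28.2 dB over -35 dB; at 10:1 that becomes 2.82 dB over, giving -32.18 dB.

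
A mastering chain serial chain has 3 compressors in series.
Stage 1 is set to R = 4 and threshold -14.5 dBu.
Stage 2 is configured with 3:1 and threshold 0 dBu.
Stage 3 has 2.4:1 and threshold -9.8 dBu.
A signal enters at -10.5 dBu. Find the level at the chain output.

Stage 1: -10.5 dBu is 4 dB over -14.5 dBu; at 4:1 that becomes 1 dB over, giving -13.5 dBu.
Stage 2: below threshold (-13.5 ≤ 0); passes unchanged; output -13.5 dBu.
Stage 3: -13.5 dBu ≤ -9.8 dBu, so stage 3 doesn't engage; output -13.5 dBu.

-13.5 dBu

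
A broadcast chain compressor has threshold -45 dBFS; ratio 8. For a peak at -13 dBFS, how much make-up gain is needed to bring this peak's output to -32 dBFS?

Without make-up, output = threshold + overshoot/8 = -45 + 4 = -41 dBFS.
Gap to target: 9 dB.

9 dB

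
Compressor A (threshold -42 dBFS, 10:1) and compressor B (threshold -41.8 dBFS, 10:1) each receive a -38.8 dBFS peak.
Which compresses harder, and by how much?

A, by 0.18 dB

A: 3.2 dB over, compressed to 0.32 dB over, so 2.88 dB of GR.
B: 3 dB over, compressed to 0.3 dB over, so 2.7 dB of GR.
A applies 0.18 dB more gain reduction.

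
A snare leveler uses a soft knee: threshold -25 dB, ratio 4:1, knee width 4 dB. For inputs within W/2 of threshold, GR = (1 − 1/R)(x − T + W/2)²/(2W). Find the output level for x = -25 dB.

x − T + W/2 = -25 − (-25) + 2 = 2.
GR = (1 − 1/4) × 2² / 8 = 0.75 × 4 / 8 = 0.375 dB.
Output = -25 − 0.375 = -25.375 dB.

-25.375 dB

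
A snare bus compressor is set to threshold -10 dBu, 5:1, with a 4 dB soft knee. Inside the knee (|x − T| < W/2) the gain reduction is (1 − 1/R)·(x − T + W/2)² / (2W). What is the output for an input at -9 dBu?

-9.9 dBu

x − T + W/2 = -9 − (-10) + 2 = 3.
GR = (1 − 1/5) × 3² / 8 = 0.8 × 9 / 8 = 0.9 dB.
Output = -9 − 0.9 = -9.9 dBu.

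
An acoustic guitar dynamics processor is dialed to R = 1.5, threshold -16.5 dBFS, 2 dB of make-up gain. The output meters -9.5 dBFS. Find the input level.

Remove make-up: -9.5 − 2 = -11.5 dBFS.
The compressed level sits -11.5 − (-16.5) = 5 dB over threshold.
Undo the ratio: input overshoot = 5 × 1.5 = 7.5 dB, giving input = -9 dBFS.

-9 dBFS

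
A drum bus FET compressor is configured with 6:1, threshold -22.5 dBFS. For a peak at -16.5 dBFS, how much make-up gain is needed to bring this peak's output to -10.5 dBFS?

11 dB

The peak compresses to -22.5 + 6/6 = -21.5 dBFS.
To reach -10.5 dBFS requires -10.5 − (-21.5) = 11 dB of make-up.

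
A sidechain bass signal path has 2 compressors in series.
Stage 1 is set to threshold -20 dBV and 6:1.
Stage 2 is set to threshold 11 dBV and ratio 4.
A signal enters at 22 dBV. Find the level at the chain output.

Stage 1: overshoot 42 dB → 42/6 = 7 dB → -13 dBV.
Stage 2: -13 dBV ≤ 11 dBV, so stage 2 doesn't engage; output -13 dBV.

-13 dBV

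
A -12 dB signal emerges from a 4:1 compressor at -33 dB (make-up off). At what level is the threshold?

Input is 28 dB above T (since output overshoot × R = input overshoot: (-33 − T)·4 = -12 − T gives T = -40 dB).
Check: -40 + (-12 − (-40))/4 = -40 + 7 = -33 dB. ✓

-40 dB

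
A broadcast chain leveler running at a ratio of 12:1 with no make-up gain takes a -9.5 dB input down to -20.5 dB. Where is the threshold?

-21.5 dB

Gain reduction = -9.5 − (-20.5) = 11 dB; output overshoot = GR / (R − 1) = 11 / 11 = 1 dB.
Threshold = output − output overshoot = -20.5 − 1 = -21.5 dB.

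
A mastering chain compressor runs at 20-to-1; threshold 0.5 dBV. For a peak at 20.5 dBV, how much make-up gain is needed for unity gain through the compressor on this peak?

Without make-up, output = threshold + overshoot/20 = 0.5 + 1 = 1.5 dBV.
Gap to target: 19 dB.

19 dB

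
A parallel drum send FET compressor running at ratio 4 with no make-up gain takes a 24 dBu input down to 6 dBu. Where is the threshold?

0 dBu

Let T be the threshold. Output overshoot = (input overshoot)/R, so 6 − T = (24 − T)/4.
4·(6 − T) = 24 − T → 3·T = 24 − 24 = 0.
T = 0/3 = 0 dBu.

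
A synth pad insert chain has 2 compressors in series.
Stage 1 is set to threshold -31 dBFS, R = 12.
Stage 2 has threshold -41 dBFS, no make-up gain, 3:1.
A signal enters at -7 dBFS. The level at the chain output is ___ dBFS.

-37 dBFS

Stage 1: -7 dBFS is 24 dB over -31 dBFS; at 12:1 that becomes 2 dB over, giving -29 dBFS.
Stage 2: overshoot 12 dB → 12/3 = 4 dB → -37 dBFS.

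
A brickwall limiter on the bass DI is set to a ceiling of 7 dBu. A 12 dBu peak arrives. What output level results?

A brickwall limiter is an ∞:1 compressor: any input above the ceiling is clamped to 7 dBu.

7 dBu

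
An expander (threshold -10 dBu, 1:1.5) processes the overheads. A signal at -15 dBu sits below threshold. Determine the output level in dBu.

-17.5 dBu

Below threshold, a 1:1.5 expander applies gain = (1.5−1)×(T − x) of attenuation.
(1.5−1) × 5 = 2.5 dB, so output = -15 − 2.5 = -17.5 dBu.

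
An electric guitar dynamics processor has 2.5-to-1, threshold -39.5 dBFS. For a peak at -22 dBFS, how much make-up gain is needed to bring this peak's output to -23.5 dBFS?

Without make-up, output = threshold + overshoot/2.5 = -39.5 + 7 = -32.5 dBFS.
Gap to target: 9 dB.

9 dB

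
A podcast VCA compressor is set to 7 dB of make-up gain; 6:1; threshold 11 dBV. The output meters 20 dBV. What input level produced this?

23 dBV

Stripping the +7 dB make-up gives 13 dBV at the gain stage.
The compressed level sits 13 − 11 = 2 dB over threshold.
Before 6:1 compression the overshoot was 2 × 6 = 12 dB, so input = 11 + 12 = 23 dBV.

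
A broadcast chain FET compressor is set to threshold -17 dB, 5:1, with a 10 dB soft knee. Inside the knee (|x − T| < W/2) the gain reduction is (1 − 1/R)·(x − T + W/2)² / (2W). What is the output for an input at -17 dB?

-18 dB

x − T + W/2 = -17 − (-17) + 5 = 5.
GR = (1 − 1/5) × 5² / 20 = 0.8 × 25 / 20 = 1 dB.
Output = -17 − 1 = -18 dB.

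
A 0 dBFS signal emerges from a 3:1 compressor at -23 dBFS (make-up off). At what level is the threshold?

Let T be the threshold. Output overshoot = (input overshoot)/R, so -23 − T = (0 − T)/3.
3·(-23 − T) = 0 − T → 2·T = -69 − 0 = -69.
T = -69/2 = -34.5 dBFS.

-34.5 dBFS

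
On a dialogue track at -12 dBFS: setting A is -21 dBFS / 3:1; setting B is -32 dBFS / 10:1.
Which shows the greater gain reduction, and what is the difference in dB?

B, by 12 dB

A: 9 dB over, compressed to 3 dB over, so 6 dB of GR.
B: 20 dB over, compressed to 2 dB over, so 18 dB of GR.
Difference: 12 dB in favour of B.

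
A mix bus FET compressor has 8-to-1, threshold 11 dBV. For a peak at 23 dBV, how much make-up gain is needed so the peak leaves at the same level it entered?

10.5 dB

Without make-up, output = threshold + overshoot/8 = 11 + 1.5 = 12.5 dBV.
Gap to target: 10.5 dB.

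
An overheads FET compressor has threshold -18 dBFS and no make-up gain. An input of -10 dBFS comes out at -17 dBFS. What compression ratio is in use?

Input overshoot = -10 − (-18) = 8 dB; output overshoot = -17 − (-18) = 1 dB.
Ratio = 8 / 1 = 8.

8:1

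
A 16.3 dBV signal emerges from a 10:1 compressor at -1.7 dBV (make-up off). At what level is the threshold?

-3.7 dBV

Let T be the threshold. Output overshoot = (input overshoot)/R, so -1.7 − T = (16.3 − T)/10.
10·(-1.7 − T) = 16.3 − T → 9·T = -17 − 16.3 = -33.3.
T = -33.3/9 = -3.7 dBV.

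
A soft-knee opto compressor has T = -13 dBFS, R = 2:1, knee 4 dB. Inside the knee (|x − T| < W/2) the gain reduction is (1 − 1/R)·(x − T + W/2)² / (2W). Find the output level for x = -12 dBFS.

-12.5625 dBFS

x − T + W/2 = -12 − (-13) + 2 = 3.
GR = (1 − 1/2) × 3² / 8 = 0.5 × 9 / 8 = 0.5625 dB.
Output = -12 − 0.5625 = -12.5625 dBFS.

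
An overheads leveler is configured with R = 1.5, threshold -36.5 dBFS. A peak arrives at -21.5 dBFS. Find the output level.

The input is 15 dB above the -36.5 dBFS threshold.
1.5:1 compression reduces that to 15/1.5 = 10 dB over.
That puts the output at -26.5 dBFS.

-26.5 dBFS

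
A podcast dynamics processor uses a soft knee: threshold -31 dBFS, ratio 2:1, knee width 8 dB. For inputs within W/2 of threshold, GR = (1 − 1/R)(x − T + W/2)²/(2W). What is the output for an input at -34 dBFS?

-34.03125 dBFS

x − T + W/2 = -34 − (-31) + 4 = 1.
GR = (1 − 1/2) × 1² / 16 = 0.5 × 1 / 16 = 0.03125 dB.
Output = -34 − 0.03125 = -34.03125 dBFS.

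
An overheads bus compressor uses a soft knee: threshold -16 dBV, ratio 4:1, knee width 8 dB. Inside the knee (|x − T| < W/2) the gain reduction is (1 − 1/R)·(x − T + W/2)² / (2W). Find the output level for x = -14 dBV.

-15.6875 dBV

x − T + W/2 = -14 − (-16) + 4 = 6.
GR = (1 − 1/4) × 6² / 16 = 0.75 × 36 / 16 = 1.6875 dB.
Output = -14 − 1.6875 = -15.6875 dBV.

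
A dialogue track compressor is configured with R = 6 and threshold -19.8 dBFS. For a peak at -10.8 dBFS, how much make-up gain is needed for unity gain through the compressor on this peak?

7.5 dB

Without make-up, output = threshold + overshoot/6 = -19.8 + 1.5 = -18.3 dBFS.
Gap to target: 7.5 dB.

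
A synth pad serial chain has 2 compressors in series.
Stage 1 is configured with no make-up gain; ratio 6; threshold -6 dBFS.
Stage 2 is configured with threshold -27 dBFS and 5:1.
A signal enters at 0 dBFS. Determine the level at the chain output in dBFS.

Stage 1: 6 dB above -6 dBFS, reduced 6:1 to 1 dB above → -5 dBFS.
Stage 2: 22 dB above -27 dBFS, reduced 5:1 to 4.4 dB above → -22.6 dBFS.

-22.6 dBFS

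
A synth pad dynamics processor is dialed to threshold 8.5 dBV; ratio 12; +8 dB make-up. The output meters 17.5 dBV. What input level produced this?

Stripping the +8 dB make-up gives 9.5 dBV at the gain stage.
That's 1 dB above the 8.5 dBV threshold.
Before 12:1 compression the overshoot was 1 × 12 = 12 dB, so input = 8.5 + 12 = 20.5 dBV.

20.5 dBV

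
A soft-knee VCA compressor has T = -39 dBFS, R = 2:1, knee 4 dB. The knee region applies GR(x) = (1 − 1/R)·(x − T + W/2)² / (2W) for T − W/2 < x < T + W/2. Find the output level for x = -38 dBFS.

x − T + W/2 = -38 − (-39) + 2 = 3.
GR = (1 − 1/2) × 3² / 8 = 0.5 × 9 / 8 = 0.5625 dB.
Output = -38 − 0.5625 = -38.5625 dBFS.

-38.5625 dBFS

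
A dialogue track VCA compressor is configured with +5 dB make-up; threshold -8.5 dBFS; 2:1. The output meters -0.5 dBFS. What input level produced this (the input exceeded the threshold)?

Before make-up, the level was -0.5 − 5 = -5.5 dBFS.
The compressed level sits -5.5 − (-8.5) = 3 dB over threshold.
Before 2:1 compression the overshoot was 3 × 2 = 6 dB, so input = -8.5 + 6 = -2.5 dBFS.

-2.5 dBFS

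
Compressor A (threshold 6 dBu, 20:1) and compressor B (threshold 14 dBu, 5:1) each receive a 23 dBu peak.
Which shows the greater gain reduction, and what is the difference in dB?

A: 17 dB over, compressed to 0.85 dB over, so 16.15 dB of GR.
B: 9 dB over, compressed to 1.8 dB over, so 7.2 dB of GR.
A applies 8.95 dB more gain reduction.

A, by 8.95 dB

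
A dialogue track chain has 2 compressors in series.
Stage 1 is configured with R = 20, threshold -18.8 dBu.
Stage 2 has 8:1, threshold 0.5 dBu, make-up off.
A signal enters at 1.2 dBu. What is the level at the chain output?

-17.8 dBu

Stage 1: overshoot 20 dB → 20/20 = 1 dB → -17.8 dBu.
Stage 2: below threshold (-17.8 ≤ 0.5); passes unchanged; output -17.8 dBu.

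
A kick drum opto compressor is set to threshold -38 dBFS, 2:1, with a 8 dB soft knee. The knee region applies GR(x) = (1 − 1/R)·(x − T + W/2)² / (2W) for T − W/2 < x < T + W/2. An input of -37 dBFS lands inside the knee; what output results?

-37.78125 dBFS

x − T + W/2 = -37 − (-38) + 4 = 5.
GR = (1 − 1/2) × 5² / 16 = 0.5 × 25 / 16 = 0.78125 dB.
Output = -37 − 0.78125 = -37.78125 dBFS.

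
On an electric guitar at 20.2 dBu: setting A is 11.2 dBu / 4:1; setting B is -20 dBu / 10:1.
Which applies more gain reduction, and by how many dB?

B, by 29.43 dB

A: 9 dB over, compressed to 2.25 dB over, so 6.75 dB of GR.
B: 40.2 dB over, compressed to 4.02 dB over, so 36.18 dB of GR.
Difference: 29.43 dB in favour of B.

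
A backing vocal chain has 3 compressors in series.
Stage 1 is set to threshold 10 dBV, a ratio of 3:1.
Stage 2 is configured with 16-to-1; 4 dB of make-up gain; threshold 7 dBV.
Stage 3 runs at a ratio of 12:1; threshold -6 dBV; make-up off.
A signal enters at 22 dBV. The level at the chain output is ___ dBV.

Stage 1: 12 dB above 10 dBV, reduced 3:1 to 4 dB above → 14 dBV.
Stage 2: overshoot 7 dB → 7/16 = 0.4375 dB → 7.4375 dBV; +4 dB make-up → 11.4375 dBV.
Stage 3: 17.4375 dB above -6 dBV, reduced 12:1 to 1.453125 dB above → -4.546875 dBV.

-4.546875 dBV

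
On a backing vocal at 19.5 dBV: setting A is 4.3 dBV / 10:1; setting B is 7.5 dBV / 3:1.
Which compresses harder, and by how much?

A, by 5.68 dB

A: GR = 15.2 − 15.2/10 = 13.68 dB.
B: GR = 12 − 12/3 = 8 dB.
A reduces 5.68 dB more.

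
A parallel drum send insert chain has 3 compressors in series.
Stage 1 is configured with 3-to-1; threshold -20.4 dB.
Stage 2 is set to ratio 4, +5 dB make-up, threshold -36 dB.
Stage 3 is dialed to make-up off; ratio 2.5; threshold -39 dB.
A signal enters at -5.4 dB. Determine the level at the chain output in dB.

-33.74 dB

Stage 1: overshoot 15 dB → 15/3 = 5 dB → -15.4 dB.
Stage 2: -15.4 dB is 20.6 dB over -36 dB; at 4:1 that becomes 5.15 dB over, giving -30.85 dB; +5 dB make-up → -25.85 dB.
Stage 3: overshoot 13.15 dB → 13.15/2.5 = 5.26 dB → -33.74 dB.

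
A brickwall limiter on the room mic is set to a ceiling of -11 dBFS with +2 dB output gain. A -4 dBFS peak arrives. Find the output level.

The limiter clamps the peak to its -11 dBFS ceiling.
Output gain then adds 2 dB: -11 + 2 = -9 dBFS.

-9 dBFS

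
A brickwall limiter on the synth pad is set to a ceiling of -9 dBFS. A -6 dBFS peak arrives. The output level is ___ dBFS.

-9 dBFS

At ∞:1, everything above -9 dBFS is held at the ceiling.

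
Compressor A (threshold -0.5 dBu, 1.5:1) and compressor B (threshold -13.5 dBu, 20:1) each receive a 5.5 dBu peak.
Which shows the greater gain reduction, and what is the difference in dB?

A: GR = 6 − 6/1.5 = 2 dB.
B: GR = 19 − 19/20 = 18.05 dB.
B reduces 16.05 dB more.

B, by 16.05 dB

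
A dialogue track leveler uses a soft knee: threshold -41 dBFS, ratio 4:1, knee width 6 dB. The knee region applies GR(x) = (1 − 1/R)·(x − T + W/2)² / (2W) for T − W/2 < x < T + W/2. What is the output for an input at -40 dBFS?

x − T + W/2 = -40 − (-41) + 3 = 4.
GR = (1 − 1/4) × 4² / 12 = 0.75 × 16 / 12 = 1 dB.
Output = -40 − 1 = -41 dBFS.

-41 dBFS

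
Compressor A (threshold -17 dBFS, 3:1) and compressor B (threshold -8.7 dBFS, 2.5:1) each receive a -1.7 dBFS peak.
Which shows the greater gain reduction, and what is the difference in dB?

A: GR = 15.3 − 15.3/3 = 10.2 dB.
B: GR = 7 − 7/2.5 = 4.2 dB.
A applies 6 dB more gain reduction.

A, by 6 dB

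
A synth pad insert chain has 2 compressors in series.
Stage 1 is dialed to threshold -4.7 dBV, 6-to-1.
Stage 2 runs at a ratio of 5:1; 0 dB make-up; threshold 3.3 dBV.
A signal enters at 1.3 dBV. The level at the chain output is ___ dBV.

Stage 1: 1.3 dBV is 6 dB over -4.7 dBV; at 6:1 that becomes 1 dB over, giving -3.7 dBV.
Stage 2: -3.7 dBV ≤ 3.3 dBV, so stage 2 doesn't engage; output -3.7 dBV.

-3.7 dBV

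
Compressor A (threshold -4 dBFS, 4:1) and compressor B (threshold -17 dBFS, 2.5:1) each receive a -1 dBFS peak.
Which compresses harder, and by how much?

B, by 7.35 dB

A: overshoot 3 dB → output overshoot 0.75 dB → GR 2.25 dB.
B: overshoot 16 dB → output overshoot 6.4 dB → GR 9.6 dB.
Difference: 7.35 dB in favour of B.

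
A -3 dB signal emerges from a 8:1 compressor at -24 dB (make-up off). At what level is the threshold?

-27 dB

Gain reduction = -3 − (-24) = 21 dB; output overshoot = GR / (R − 1) = 21 / 7 = 3 dB.
Threshold = output − output overshoot = -24 − 3 = -27 dB.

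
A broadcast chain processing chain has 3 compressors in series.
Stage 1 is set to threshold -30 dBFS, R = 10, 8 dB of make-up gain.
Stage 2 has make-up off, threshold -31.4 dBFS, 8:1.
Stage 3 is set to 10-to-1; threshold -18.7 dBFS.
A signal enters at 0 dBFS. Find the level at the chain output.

Stage 1: 0 dBFS is 30 dB over -30 dBFS; at 10:1 that becomes 3 dB over, giving -27 dBFS; +8 dB make-up → -19 dBFS.
Stage 2: overshoot 12.4 dB → 12.4/8 = 1.55 dB → -29.85 dBFS.
Stage 3: -29.85 dBFS ≤ -18.7 dBFS, so stage 3 doesn't engage; output -29.85 dBFS.

-29.85 dBFS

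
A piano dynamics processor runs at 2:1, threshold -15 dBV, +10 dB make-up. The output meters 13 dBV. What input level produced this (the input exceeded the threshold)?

21 dBV

Before make-up, the level was 13 − 10 = 3 dBV.
That's 18 dB above the -15 dBV threshold.
Input overshoot = R × output overshoot = 36 dB → input = -15 + 36 = 21 dBV.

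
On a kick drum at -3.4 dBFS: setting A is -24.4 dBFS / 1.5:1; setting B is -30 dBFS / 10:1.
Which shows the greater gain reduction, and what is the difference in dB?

A: GR = 21 − 21/1.5 = 7 dB.
B: GR = 26.6 − 26.6/10 = 23.94 dB.
B applies 16.94 dB more gain reduction.

B, by 16.94 dB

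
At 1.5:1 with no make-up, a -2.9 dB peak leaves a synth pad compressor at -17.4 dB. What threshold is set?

-46.4 dB

Input is 43.5 dB above T (since output overshoot × R = input overshoot: (-17.4 − T)·1.5 = -2.9 − T gives T = -46.4 dB).
Check: -46.4 + (-2.9 − (-46.4))/1.5 = -46.4 + 29 = -17.4 dB. ✓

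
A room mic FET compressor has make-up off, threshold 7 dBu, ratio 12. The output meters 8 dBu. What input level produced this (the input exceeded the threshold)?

19 dBu

The compressed level sits 8 − 7 = 1 dB over threshold.
Input overshoot = R × output overshoot = 12 dB → input = 7 + 12 = 19 dBu.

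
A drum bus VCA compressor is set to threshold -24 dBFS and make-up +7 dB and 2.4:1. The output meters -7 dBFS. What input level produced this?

0 dBFS

Stripping the +7 dB make-up gives -14 dBFS at the gain stage.
That's 10 dB above the -24 dBFS threshold.
Input overshoot = R × output overshoot = 24 dB → input = -24 + 24 = 0 dBFS.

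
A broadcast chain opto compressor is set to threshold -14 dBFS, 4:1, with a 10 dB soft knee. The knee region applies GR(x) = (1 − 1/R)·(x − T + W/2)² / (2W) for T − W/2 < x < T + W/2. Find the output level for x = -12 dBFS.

x − T + W/2 = -12 − (-14) + 5 = 7.
GR = (1 − 1/4) × 7² / 20 = 0.75 × 49 / 20 = 1.8375 dB.
Output = -12 − 1.8375 = -13.8375 dBFS.

-13.8375 dBFS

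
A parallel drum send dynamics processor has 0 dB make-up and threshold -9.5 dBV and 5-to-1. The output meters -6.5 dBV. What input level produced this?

5.5 dBV

The compressed level sits -6.5 − (-9.5) = 3 dB over threshold.
Undo the ratio: input overshoot = 3 × 5 = 15 dB, giving input = 5.5 dBV.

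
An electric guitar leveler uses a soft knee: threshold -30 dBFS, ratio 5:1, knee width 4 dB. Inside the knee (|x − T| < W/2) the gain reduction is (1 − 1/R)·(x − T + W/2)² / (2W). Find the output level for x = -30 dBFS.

-30.4 dBFS

x − T + W/2 = -30 − (-30) + 2 = 2.
GR = (1 − 1/5) × 2² / 8 = 0.8 × 4 / 8 = 0.4 dB.
Output = -30 − 0.4 = -30.4 dBFS.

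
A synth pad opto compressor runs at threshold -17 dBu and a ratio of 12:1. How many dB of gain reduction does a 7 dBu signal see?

22 dB

7 dBu exceeds the threshold by 24 dB.
After 12:1 compression the overshoot becomes 24/12 = 2 dB.
GR = overshoot in − overshoot out = 24 − 2 = 22 dB.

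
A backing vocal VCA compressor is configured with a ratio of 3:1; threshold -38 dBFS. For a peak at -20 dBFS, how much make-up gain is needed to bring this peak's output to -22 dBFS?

The peak compresses to -38 + 18/3 = -32 dBFS.
To reach -22 dBFS requires -22 − (-32) = 10 dB of make-up.

10 dB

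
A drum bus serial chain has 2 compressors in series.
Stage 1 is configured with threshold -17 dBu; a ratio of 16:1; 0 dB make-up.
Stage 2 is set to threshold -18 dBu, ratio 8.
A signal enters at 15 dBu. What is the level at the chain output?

Stage 1: overshoot 32 dB → 32/16 = 2 dB → -15 dBu.
Stage 2: -15 dBu is 3 dB over -18 dBu; at 8:1 that becomes 0.375 dB over, giving -17.625 dBu.

-17.625 dBu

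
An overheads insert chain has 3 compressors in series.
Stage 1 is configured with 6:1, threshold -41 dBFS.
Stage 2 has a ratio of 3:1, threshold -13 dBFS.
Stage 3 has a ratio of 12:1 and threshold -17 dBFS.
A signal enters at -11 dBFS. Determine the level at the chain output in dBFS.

Stage 1: 30 dB above -41 dBFS, reduced 6:1 to 5 dB above → -36 dBFS.
Stage 2: -36 dBFS ≤ -13 dBFS, so stage 2 doesn't engage; output -36 dBFS.
Stage 3: -36 dBFS is at or below the -17 dBFS threshold — no compression; output -36 dBFS.

-36 dBFS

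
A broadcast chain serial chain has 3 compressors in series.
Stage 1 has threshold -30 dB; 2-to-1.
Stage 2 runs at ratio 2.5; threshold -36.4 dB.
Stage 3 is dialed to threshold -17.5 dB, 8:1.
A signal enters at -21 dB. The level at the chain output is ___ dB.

-32.04 dB

Stage 1: -21 dB is 9 dB over -30 dB; at 2:1 that becomes 4.5 dB over, giving -25.5 dB.
Stage 2: -25.5 dB is 10.9 dB over -36.4 dB; at 2.5:1 that becomes 4.36 dB over, giving -32.04 dB.
Stage 3: -32.04 dB is at or below the -17.5 dB threshold — no compression; output -32.04 dB.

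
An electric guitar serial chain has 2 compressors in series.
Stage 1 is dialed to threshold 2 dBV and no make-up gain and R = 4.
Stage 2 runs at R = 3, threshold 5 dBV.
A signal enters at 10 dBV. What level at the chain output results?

4 dBV

Stage 1: 10 dBV is 8 dB over 2 dBV; at 4:1 that becomes 2 dB over, giving 4 dBV.
Stage 2: 4 dBV ≤ 5 dBV, so stage 2 doesn't engage; output 4 dBV.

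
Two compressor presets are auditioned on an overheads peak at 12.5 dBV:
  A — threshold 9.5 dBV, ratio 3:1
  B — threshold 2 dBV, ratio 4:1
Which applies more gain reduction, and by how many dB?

A: 3 dB over, compressed to 1 dB over, so 2 dB of GR.
B: 10.5 dB over, compressed to 2.625 dB over, so 7.875 dB of GR.
Difference: 5.875 dB in favour of B.

B, by 5.875 dB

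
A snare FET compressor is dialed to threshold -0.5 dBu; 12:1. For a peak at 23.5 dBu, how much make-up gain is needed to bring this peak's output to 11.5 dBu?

The peak compresses to -0.5 + 24/12 = 1.5 dBu.
To reach 11.5 dBu requires 11.5 − 1.5 = 10 dB of make-up.

10 dB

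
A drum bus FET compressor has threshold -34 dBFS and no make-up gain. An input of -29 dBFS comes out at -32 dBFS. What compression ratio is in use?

Input overshoot = -29 − (-34) = 5 dB; output overshoot = -32 − (-34) = 2 dB.
Ratio = 5 / 2 = 2.5.

2.5:1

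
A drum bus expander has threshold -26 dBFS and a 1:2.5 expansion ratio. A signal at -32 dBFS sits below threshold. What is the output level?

The input is 6 dB below the -26 dBFS threshold.
A 1:2.5 expander multiplies undershoot by 2.5: 6 × 2.5 = 15 dB below threshold.
Output = -26 − 15 = -41 dBFS.

-41 dBFS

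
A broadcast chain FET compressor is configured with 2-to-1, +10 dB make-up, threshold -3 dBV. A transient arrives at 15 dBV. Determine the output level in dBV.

16 dBV

Overshoot: 15 − (-3) = 18 dB.
The 18 dB excess becomes 9 dB after 2:1 reduction.
So the level is -3 + 9 = 6 dBV; make-up adds 10 dB, giving 16 dBV.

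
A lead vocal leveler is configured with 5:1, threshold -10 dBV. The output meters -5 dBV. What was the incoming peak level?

15 dBV

That's 5 dB above the -10 dBV threshold.
Input overshoot = R × output overshoot = 25 dB → input = -10 + 25 = 15 dBV.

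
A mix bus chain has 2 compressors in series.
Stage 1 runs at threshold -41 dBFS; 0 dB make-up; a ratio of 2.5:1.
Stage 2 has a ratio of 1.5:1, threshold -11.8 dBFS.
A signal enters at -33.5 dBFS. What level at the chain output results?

Stage 1: overshoot 7.5 dB → 7.5/2.5 = 3 dB → -38 dBFS.
Stage 2: -38 dBFS ≤ -11.8 dBFS, so stage 2 doesn't engage; output -38 dBFS.

-38 dBFS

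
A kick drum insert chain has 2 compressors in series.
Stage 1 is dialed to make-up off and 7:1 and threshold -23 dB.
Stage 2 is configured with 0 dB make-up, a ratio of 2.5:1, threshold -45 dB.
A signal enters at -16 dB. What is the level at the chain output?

Stage 1: 7 dB above -23 dB, reduced 7:1 to 1 dB above → -22 dB.
Stage 2: overshoot 23 dB → 23/2.5 = 9.2 dB → -35.8 dB.

-35.8 dB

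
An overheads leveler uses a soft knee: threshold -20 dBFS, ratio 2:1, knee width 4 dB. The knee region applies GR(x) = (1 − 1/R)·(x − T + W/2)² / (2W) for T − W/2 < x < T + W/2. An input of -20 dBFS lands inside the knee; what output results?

x − T + W/2 = -20 − (-20) + 2 = 2.
GR = (1 − 1/2) × 2² / 8 = 0.5 × 4 / 8 = 0.25 dB.
Output = -20 − 0.25 = -20.25 dBFS.

-20.25 dBFS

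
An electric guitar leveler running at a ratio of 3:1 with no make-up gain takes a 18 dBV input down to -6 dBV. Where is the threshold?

Input is 36 dB above T (since output overshoot × R = input overshoot: (-6 − T)·3 = 18 − T gives T = -18 dBV).
Check: -18 + (18 − (-18))/3 = -18 + 12 = -6 dBV. ✓

-18 dBV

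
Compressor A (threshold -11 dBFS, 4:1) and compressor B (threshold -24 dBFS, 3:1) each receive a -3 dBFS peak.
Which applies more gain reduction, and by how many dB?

B, by 8 dB

A: 8 dB over, compressed to 2 dB over, so 6 dB of GR.
B: 21 dB over, compressed to 7 dB over, so 14 dB of GR.
B reduces 8 dB more.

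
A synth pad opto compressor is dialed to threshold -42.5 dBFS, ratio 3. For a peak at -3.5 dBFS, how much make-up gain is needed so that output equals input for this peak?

Without make-up, output = threshold + overshoot/3 = -42.5 + 13 = -29.5 dBFS.
Gap to target: 26 dB.

26 dB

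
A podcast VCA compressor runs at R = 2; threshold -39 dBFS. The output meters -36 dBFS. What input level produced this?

The compressed level sits -36 − (-39) = 3 dB over threshold.
Before 2:1 compression the overshoot was 3 × 2 = 6 dB, so input = -39 + 6 = -33 dBFS.

-33 dBFS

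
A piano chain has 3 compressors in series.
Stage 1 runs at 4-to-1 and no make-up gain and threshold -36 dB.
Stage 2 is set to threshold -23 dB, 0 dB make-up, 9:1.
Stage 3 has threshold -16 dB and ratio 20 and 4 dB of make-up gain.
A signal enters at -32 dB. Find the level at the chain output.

-31 dB

Stage 1: -32 dB is 4 dB over -36 dB; at 4:1 that becomes 1 dB over, giving -35 dB.
Stage 2: -35 dB is at or below the -23 dB threshold — no compression; output -35 dB.
Stage 3: below threshold (-35 ≤ -16); passes unchanged; make-up brings it to -31 dB.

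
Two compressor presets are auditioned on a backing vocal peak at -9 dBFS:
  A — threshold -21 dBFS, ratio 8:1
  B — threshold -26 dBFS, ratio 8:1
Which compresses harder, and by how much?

B, by 4.375 dB

A: GR = 12 − 12/8 = 10.5 dB.
B: GR = 17 − 17/8 = 14.875 dB.
B reduces 4.375 dB more.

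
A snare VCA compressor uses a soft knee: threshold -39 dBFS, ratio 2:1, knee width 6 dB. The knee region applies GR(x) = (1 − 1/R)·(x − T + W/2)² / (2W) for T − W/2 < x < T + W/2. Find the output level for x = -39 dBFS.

-39.375 dBFS

x − T + W/2 = -39 − (-39) + 3 = 3.
GR = (1 − 1/2) × 3² / 12 = 0.5 × 9 / 12 = 0.375 dB.
Output = -39 − 0.375 = -39.375 dBFS.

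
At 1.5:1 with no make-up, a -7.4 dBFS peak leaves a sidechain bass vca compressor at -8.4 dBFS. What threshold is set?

Input is 3 dB above T (since output overshoot × R = input overshoot: (-8.4 − T)·1.5 = -7.4 − T gives T = -10.4 dBFS).
Check: -10.4 + (-7.4 − (-10.4))/1.5 = -10.4 + 2 = -8.4 dBFS. ✓

-10.4 dBFS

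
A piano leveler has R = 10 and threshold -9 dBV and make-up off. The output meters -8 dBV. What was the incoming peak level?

1 dBV

The compressed level sits -8 − (-9) = 1 dB over threshold.
Before 10:1 compression the overshoot was 1 × 10 = 10 dB, so input = -9 + 10 = 1 dBV.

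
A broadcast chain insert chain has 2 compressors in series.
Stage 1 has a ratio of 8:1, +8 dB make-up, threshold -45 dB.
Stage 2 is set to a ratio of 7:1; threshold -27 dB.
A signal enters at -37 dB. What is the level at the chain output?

-36 dB

Stage 1: -37 dB is 8 dB over -45 dB; at 8:1 that becomes 1 dB over, giving -44 dB; +8 dB make-up → -36 dB.
Stage 2: -36 dB ≤ -27 dB, so stage 2 doesn't engage; output -36 dB.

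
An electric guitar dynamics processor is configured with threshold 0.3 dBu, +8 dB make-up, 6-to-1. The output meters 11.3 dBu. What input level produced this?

18.3 dBu

Stripping the +8 dB make-up gives 3.3 dBu at the gain stage.
The compressed level sits 3.3 − 0.3 = 3 dB over threshold.
Undo the ratio: input overshoot = 3 × 6 = 18 dB, giving input = 18.3 dBu.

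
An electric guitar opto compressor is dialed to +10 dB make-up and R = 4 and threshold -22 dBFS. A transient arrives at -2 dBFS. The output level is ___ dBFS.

-7 dBFS

-2 dBFS sits 20 dB over threshold.
4:1 compression reduces that to 20/4 = 5 dB over.
So the level is -22 + 5 = -17 dBFS; make-up adds 10 dB, giving -7 dBFS.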